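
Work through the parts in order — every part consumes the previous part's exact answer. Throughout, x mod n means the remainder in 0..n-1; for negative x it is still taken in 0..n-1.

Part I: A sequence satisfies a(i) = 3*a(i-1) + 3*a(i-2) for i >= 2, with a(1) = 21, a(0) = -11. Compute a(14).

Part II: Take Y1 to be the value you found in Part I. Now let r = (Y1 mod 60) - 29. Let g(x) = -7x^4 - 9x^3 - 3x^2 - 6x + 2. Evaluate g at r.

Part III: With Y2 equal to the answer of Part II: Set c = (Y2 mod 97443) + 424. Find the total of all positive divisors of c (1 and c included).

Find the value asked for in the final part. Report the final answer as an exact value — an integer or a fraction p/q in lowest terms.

Part I: a(2) = 3*(21) + 3*(-11) = 30; iterating: a(2)=30, a(3)=153, a(4)=549, a(5)=2106, a(6)=7965, a(7)=30213, a(8)=114534, a(9)=434241, a(10)=1646325, a(11)=6241698, a(12)=23664069, a(13)=89717301, a(14)=340144110; answer 340144110
Part II: Y1 = 340144110; r = 1; -7*(1)^4 - 9*(1)^3 - 3*(1)^2 - 6*(1)^1 + 2 = (-7) + (-9) + (-3) + (-6) + (2) = -23; answer -23
Part III: Y2 = -23; c = 97844; 97844 = 2^2 * 61 * 401; sigma = (1 + 2 + 4) * (1 + 61) * (1 + 401) = 7 * 62 * 402 = 174468; answer 174468

174468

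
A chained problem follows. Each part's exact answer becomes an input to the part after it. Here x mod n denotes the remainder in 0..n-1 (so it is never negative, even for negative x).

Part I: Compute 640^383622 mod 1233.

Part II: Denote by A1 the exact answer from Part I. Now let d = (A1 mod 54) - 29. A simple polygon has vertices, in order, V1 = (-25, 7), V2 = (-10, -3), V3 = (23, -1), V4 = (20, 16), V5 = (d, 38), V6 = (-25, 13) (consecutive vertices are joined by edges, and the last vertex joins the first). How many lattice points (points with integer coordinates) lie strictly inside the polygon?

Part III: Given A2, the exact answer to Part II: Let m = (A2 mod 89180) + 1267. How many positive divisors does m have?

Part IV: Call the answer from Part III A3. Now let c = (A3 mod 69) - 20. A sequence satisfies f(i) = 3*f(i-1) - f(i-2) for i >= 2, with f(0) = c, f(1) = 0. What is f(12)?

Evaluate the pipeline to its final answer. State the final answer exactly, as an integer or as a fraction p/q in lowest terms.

Part I: squarings mod 1233: 640^1=640, 640^2=244, 640^4=352, 640^8=604, 640^16=1081, 640^32=910, 640^64=757, 640^128=937, 640^256=73, 640^512=397, 640^1024=1018, 640^2048=604, 640^4096=1081, 640^8192=910, 640^16384=757, 640^32768=937, 640^65536=73, 640^131072=397, 640^262144=1018; 640^383622 = 640^2 * 640^4 * 640^128 * 640^512 * 640^2048 * 640^4096 * 640^16384 * 640^32768 * 640^65536 * 640^262144 = 37 (mod 1233); answer 37
Part II: A1 = 37; d = 8; cross terms: (-25*-3 - -10*7)=145, (-10*-1 - 23*-3)=79, (23*16 - 20*-1)=388, (20*38 - 8*16)=632, (8*13 - -25*38)=1054, (-25*7 - -25*13)=150; twice the area = |2448| = 2448; area = 1224; boundary points = 5 + 1 + 1 + 2 + 1 + 6 = 16; strictly interior points = area - boundary/2 + 1 = 1217; answer 1217
Part III: A2 = 1217; m = 2484; 2484 = 2^2 * 3^3 * 23; number of divisors = (2+1) * (3+1) * (1+1) = 24; answer 24
Part IV: A3 = 24; c = 4; f(2) = 3*(0) - 1*(4) = -4; iterating: f(2)=-4, f(3)=-12, f(4)=-32, f(5)=-84, f(6)=-220, f(7)=-576, f(8)=-1508, f(9)=-3948, f(10)=-10336, f(11)=-27060, f(12)=-70844; answer -70844

-70844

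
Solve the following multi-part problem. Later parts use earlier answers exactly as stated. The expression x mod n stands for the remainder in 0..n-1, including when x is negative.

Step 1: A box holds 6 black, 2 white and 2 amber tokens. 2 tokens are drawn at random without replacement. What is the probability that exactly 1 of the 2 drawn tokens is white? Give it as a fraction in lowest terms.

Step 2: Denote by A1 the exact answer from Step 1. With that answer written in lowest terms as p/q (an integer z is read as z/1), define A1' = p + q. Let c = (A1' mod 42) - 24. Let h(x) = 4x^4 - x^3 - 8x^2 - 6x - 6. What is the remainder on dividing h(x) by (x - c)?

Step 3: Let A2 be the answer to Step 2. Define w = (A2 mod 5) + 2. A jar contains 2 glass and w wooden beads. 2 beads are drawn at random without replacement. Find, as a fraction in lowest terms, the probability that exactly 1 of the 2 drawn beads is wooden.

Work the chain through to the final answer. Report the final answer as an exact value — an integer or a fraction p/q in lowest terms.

3/7

Step 1: total draws C(10,2) = 45; favorable C(2,1)*C(8,1) = 16; P = 16/45; answer 16/45
Step 2: A1 = 16/45; threaded value p + q = 61; c = -5; remainder = value at the root: 4*(-5)^4 - 1*(-5)^3 - 8*(-5)^2 - 6*(-5)^1 - 6 = (2500) + (125) + (-200) + (30) + (-6) = 2449; answer 2449
Step 3: A2 = 2449; w = 6; total draws C(8,2) = 28; favorable C(6,1)*C(2,1) = 12; P = 3/7; answer 3/7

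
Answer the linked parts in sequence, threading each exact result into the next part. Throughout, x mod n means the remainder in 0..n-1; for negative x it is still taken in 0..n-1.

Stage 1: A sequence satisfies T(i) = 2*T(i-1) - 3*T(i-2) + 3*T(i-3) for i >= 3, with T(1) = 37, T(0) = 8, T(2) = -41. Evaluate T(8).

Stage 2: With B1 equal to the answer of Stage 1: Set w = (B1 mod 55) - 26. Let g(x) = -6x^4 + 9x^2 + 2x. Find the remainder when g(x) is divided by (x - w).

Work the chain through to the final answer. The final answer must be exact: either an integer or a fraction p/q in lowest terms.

Stage 1: T(3) = 2*(-41) - 3*(37) + 3*(8) = -169; iterating: T(3)=-169, T(4)=-104, T(5)=176, T(6)=157, T(7)=-526, T(8)=-995; answer -995
Stage 2: B1 = -995; w = 24; remainder = value at the root: -6*(24)^4 + 9*(24)^2 + 2*(24)^1 = (-1990656) + (5184) + (48) = -1985424; answer -1985424

-1985424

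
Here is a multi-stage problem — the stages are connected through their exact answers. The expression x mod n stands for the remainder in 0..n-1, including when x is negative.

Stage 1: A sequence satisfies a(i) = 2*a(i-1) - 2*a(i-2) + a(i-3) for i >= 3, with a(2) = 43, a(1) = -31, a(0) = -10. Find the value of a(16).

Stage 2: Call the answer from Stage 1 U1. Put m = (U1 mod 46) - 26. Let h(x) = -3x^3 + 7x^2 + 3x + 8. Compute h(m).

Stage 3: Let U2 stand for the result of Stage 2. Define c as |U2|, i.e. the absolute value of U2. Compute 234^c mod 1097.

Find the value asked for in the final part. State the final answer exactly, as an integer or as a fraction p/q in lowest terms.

Stage 1: a(3) = 2*(43) - 2*(-31) + 1*(-10) = 138; iterating: a(3)=138, a(4)=159, a(5)=85, a(6)=-10, a(7)=-31, a(8)=43, a(9)=138, a(10)=159, a(11)=85, a(12)=-10, a(13)=-31, a(14)=43, a(15)=138, a(16)=159; answer 159
Stage 2: U1 = 159; m = -5; -3*(-5)^3 + 7*(-5)^2 + 3*(-5)^1 + 8 = (375) + (175) + (-15) + (8) = 543; answer 543
Stage 3: U2 = 543; c = 543; squarings mod 1097: 234^1=234, 234^2=1003, 234^4=60, 234^8=309, 234^16=42, 234^32=667, 234^64=604, 234^128=612, 234^256=467, 234^512=883; 234^543 = 234^1 * 234^2 * 234^4 * 234^8 * 234^16 * 234^512 = 412 (mod 1097); answer 412

412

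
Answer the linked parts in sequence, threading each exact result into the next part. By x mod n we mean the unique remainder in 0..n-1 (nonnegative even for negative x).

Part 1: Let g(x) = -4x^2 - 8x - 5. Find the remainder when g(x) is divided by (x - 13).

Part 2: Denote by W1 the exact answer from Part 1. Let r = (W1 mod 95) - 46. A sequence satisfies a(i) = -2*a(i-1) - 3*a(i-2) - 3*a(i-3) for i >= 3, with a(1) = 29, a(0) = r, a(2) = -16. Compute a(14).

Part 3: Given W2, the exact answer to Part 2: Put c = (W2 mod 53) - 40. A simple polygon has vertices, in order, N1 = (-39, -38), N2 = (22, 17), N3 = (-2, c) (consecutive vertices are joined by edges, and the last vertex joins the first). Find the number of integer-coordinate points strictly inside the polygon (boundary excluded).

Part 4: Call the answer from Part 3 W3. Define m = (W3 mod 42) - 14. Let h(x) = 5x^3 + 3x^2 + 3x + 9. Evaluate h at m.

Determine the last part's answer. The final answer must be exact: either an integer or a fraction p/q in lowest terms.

Part 1: remainder = value at the root: -4*(13)^2 - 8*(13)^1 - 5 = (-676) + (-104) + (-5) = -785; answer -785
Part 2: W1 = -785; r = 24; a(3) = -2*(-16) - 3*(29) - 3*(24) = -127; iterating: a(3)=-127, a(4)=215, a(5)=-1, a(6)=-262, a(7)=-118, a(8)=1025, a(9)=-910, a(10)=-901, a(11)=1457, a(12)=2519, a(13)=-6706, a(14)=1484; answer 1484
Part 3: W2 = 1484; c = -40; cross terms: (-39*17 - 22*-38)=173, (22*-40 - -2*17)=-846, (-2*-38 - -39*-40)=-1484; twice the area = |-2157| = 2157; area = 2157/2; boundary points = 1 + 3 + 1 = 5; strictly interior points = area - boundary/2 + 1 = 1077; answer 1077
Part 4: W3 = 1077; m = 13; 5*(13)^3 + 3*(13)^2 + 3*(13)^1 + 9 = (10985) + (507) + (39) + (9) = 11540; answer 11540

11540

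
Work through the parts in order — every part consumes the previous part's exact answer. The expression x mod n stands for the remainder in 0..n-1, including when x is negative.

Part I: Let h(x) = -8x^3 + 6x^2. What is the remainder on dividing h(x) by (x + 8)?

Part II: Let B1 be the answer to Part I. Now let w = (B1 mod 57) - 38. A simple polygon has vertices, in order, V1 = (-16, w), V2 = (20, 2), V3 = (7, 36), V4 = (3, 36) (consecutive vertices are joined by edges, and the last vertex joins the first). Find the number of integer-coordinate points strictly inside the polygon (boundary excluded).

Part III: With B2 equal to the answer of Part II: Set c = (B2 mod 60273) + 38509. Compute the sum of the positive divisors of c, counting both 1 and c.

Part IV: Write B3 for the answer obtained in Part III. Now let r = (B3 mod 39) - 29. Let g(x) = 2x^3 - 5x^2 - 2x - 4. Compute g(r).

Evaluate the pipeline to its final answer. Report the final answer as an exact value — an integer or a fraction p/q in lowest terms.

423

Part I: remainder = value at the root: -8*(-8)^3 + 6*(-8)^2 = (4096) + (384) = 4480; answer 4480
Part II: B1 = 4480; w = -4; cross terms: (-16*2 - 20*-4)=48, (20*36 - 7*2)=706, (7*36 - 3*36)=144, (3*-4 - -16*36)=564; twice the area = |1462| = 1462; area = 731; boundary points = 6 + 1 + 4 + 1 = 12; strictly interior points = area - boundary/2 + 1 = 726; answer 726
Part III: B2 = 726; c = 39235; 39235 = 5 * 7 * 19 * 59; sigma = (1 + 5) * (1 + 7) * (1 + 19) * (1 + 59) = 6 * 8 * 20 * 60 = 57600; answer 57600
Part IV: B3 = 57600; r = 7; 2*(7)^3 - 5*(7)^2 - 2*(7)^1 - 4 = (686) + (-245) + (-14) + (-4) = 423; answer 423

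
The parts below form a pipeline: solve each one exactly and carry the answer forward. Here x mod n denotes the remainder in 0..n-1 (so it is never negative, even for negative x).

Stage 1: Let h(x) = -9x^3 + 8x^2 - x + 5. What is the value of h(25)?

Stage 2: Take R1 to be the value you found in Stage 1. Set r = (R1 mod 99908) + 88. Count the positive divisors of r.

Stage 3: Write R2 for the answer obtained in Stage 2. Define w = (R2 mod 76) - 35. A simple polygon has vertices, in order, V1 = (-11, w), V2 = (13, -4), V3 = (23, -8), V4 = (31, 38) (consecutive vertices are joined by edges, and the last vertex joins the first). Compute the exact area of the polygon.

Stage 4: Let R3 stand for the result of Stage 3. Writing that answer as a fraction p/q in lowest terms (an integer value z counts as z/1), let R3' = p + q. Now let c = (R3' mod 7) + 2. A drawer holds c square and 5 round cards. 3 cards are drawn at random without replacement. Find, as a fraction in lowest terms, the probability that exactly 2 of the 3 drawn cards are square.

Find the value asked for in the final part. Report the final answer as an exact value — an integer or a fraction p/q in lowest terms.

Stage 1: -9*(25)^3 + 8*(25)^2 - 1*(25)^1 + 5 = (-140625) + (5000) + (-25) + (5) = -135645; answer -135645
Stage 2: R1 = -135645; r = 64259; 64259 = 13 * 4943; number of divisors = (1+1) * (1+1) = 4; answer 4
Stage 3: R2 = 4; w = -31; cross terms: (-11*-4 - 13*-31)=447, (13*-8 - 23*-4)=-12, (23*38 - 31*-8)=1122, (31*-31 - -11*38)=-543; twice the area = |1014| = 1014; area = 507; answer 507
Stage 4: R3 = 507; threaded value p + q = 508; c = 6; total draws C(11,3) = 165; favorable C(6,2)*C(5,1) = 75; P = 5/11; answer 5/11

5/11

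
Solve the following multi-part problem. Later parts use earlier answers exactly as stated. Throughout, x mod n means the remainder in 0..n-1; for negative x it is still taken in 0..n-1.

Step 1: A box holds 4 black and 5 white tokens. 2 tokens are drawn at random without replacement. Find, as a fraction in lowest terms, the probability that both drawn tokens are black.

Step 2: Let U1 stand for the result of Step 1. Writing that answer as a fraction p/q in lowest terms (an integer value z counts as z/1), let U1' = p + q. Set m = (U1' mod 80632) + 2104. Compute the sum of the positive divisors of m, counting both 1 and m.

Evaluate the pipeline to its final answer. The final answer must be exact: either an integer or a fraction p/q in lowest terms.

2112

Step 1: total draws C(9,2) = 36; favorable C(4,2) = 6; P = 1/6; answer 1/6
Step 2: U1 = 1/6; threaded value p + q = 7; m = 2111; 2111 is prime, so its only divisors are 1 and 2111; sigma = 1 + 2111 = 2112; answer 2112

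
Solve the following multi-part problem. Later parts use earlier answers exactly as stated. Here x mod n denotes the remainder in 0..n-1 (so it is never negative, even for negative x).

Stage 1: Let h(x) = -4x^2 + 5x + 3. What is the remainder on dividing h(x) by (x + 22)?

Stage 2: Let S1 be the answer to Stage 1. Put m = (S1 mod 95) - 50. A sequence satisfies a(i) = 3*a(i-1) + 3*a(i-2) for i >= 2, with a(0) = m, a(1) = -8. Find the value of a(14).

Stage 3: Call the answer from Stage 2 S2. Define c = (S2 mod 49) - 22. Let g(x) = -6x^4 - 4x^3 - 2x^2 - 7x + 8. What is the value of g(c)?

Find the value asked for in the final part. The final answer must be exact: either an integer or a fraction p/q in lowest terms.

-1449242

Stage 1: remainder = value at the root: -4*(-22)^2 + 5*(-22)^1 + 3 = (-1936) + (-110) + (3) = -2043; answer -2043
Stage 2: S1 = -2043; m = -3; a(2) = 3*(-8) + 3*(-3) = -33; iterating: a(2)=-33, a(3)=-123, a(4)=-468, a(5)=-1773, a(6)=-6723, a(7)=-25488, a(8)=-96633, a(9)=-366363, a(10)=-1388988, a(11)=-5266053, a(12)=-19965123, a(13)=-75693528, a(14)=-286975953; answer -286975953
Stage 3: S2 = -286975953; c = 22; -6*(22)^4 - 4*(22)^3 - 2*(22)^2 - 7*(22)^1 + 8 = (-1405536) + (-42592) + (-968) + (-154) + (8) = -1449242; answer -1449242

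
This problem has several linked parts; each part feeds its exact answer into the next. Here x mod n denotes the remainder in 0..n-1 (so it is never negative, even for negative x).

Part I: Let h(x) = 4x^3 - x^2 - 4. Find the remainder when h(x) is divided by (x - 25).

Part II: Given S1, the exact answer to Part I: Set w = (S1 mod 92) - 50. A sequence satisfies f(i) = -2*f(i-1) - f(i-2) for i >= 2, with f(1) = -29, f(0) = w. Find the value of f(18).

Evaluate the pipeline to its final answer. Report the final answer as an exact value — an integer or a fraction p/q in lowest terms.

Part I: remainder = value at the root: 4*(25)^3 - 1*(25)^2 - 4 = (62500) + (-625) + (-4) = 61871; answer 61871
Part II: S1 = 61871; w = -3; f(2) = -2*(-29) - 1*(-3) = 61; iterating: f(2)=61, f(3)=-93, f(4)=125, f(5)=-157, f(6)=189, f(7)=-221, f(8)=253, f(9)=-285, f(10)=317, f(11)=-349, f(12)=381, f(13)=-413, f(14)=445, f(15)=-477, f(16)=509, f(17)=-541, f(18)=573; answer 573

573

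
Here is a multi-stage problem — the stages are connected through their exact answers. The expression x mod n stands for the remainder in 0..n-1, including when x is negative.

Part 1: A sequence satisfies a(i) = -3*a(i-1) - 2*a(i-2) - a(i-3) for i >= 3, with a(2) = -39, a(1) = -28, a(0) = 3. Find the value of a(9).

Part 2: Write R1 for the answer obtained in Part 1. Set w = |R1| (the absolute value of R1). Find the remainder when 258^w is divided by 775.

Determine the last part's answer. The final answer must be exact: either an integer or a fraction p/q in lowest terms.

Part 1: a(3) = -3*(-39) - 2*(-28) - 1*(3) = 170; iterating: a(3)=170, a(4)=-404, a(5)=911, a(6)=-2095, a(7)=4867, a(8)=-11322, a(9)=26327; answer 26327
Part 2: R1 = 26327; w = 26327; squarings mod 775: 258^1=258, 258^2=689, 258^4=421, 258^8=541, 258^16=506, 258^32=286, 258^64=421, 258^128=541, 258^256=506, 258^512=286, 258^1024=421, 258^2048=541, 258^4096=506, 258^8192=286, 258^16384=421; 258^26327 = 258^1 * 258^2 * 258^4 * 258^16 * 258^64 * 258^128 * 258^512 * 258^1024 * 258^8192 * 258^16384 = 627 (mod 775); answer 627

627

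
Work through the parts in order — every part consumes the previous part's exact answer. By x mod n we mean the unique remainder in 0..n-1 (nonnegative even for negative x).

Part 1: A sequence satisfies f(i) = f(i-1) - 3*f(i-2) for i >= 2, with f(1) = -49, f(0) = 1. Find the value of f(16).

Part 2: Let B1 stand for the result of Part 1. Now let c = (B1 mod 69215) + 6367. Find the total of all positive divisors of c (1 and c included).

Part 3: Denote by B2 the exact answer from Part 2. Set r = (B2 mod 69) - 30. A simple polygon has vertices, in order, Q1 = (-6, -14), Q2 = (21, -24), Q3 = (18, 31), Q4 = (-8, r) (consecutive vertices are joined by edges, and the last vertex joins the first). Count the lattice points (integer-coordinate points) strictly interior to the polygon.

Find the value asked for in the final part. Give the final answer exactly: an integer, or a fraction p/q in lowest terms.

Part 1: f(2) = 1*(-49) - 3*(1) = -52; iterating: f(2)=-52, f(3)=95, f(4)=251, f(5)=-34, f(6)=-787, f(7)=-685, f(8)=1676, f(9)=3731, f(10)=-1297, f(11)=-12490, f(12)=-8599, f(13)=28871, f(14)=54668, f(15)=-31945, f(16)=-195949; answer -195949
Part 2: B1 = -195949; c = 18063; 18063 = 3^4 * 223; sigma = (1 + 3 + 9 + 27 + 81) * (1 + 223) = 121 * 224 = 27104; answer 27104
Part 3: B2 = 27104; r = 26; cross terms: (-6*-24 - 21*-14)=438, (21*31 - 18*-24)=1083, (18*26 - -8*31)=716, (-8*-14 - -6*26)=268; twice the area = |2505| = 2505; area = 2505/2; boundary points = 1 + 1 + 1 + 2 = 5; strictly interior points = area - boundary/2 + 1 = 1251; answer 1251

1251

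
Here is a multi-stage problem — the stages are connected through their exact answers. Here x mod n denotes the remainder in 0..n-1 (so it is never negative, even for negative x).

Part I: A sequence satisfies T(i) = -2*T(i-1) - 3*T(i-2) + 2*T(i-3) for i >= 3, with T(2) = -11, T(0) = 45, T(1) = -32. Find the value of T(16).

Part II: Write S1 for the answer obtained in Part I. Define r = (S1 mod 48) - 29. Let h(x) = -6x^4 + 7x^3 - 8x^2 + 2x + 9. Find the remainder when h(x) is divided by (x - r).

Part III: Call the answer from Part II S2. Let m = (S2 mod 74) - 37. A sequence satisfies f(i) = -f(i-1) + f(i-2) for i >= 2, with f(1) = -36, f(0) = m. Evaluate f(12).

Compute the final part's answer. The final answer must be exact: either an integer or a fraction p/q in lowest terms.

2158

Part I: T(3) = -2*(-11) - 3*(-32) + 2*(45) = 208; iterating: T(3)=208, T(4)=-447, T(5)=248, T(6)=1261, T(7)=-4160, T(8)=5033, T(9)=4936, T(10)=-33291, T(11)=61840, T(12)=-13935, T(13)=-224232, T(14)=613949, T(15)=-583072, T(16)=-1124167; answer -1124167
Part II: S1 = -1124167; r = 12; remainder = value at the root: -6*(12)^4 + 7*(12)^3 - 8*(12)^2 + 2*(12)^1 + 9 = (-124416) + (12096) + (-1152) + (24) + (9) = -113439; answer -113439
Part III: S2 = -113439; m = -34; f(2) = -1*(-36) + 1*(-34) = 2; iterating: f(2)=2, f(3)=-38, f(4)=40, f(5)=-78, f(6)=118, f(7)=-196, f(8)=314, f(9)=-510, f(10)=824, f(11)=-1334, f(12)=2158; answer 2158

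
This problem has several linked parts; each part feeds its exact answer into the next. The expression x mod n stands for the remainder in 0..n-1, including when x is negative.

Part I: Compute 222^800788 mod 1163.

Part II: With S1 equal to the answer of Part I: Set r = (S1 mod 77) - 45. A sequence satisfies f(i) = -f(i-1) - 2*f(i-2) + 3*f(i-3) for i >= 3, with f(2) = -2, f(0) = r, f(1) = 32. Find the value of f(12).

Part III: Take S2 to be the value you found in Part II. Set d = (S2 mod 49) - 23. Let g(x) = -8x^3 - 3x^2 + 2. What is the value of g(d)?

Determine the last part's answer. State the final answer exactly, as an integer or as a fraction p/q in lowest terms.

-1073

Part I: squarings mod 1163: 222^1=222, 222^2=438, 222^4=1112, 222^8=275, 222^16=30, 222^32=900, 222^64=552, 222^128=1161, 222^256=4, 222^512=16, 222^1024=256, 222^2048=408, 222^4096=155, 222^8192=765, 222^16384=236, 222^32768=1035, 222^65536=102, 222^131072=1100, 222^262144=480, 222^524288=126; 222^800788 = 222^4 * 222^16 * 222^2048 * 222^4096 * 222^8192 * 222^262144 * 222^524288 = 1112 (mod 1163); answer 1112
Part II: S1 = 1112; r = -11; f(3) = -1*(-2) - 2*(32) + 3*(-11) = -95; iterating: f(3)=-95, f(4)=195, f(5)=-11, f(6)=-664, f(7)=1271, f(8)=24, f(9)=-4558, f(10)=8323, f(11)=865, f(12)=-31185; answer -31185
Part III: S2 = -31185; d = 5; -8*(5)^3 - 3*(5)^2 + 2 = (-1000) + (-75) + (2) = -1073; answer -1073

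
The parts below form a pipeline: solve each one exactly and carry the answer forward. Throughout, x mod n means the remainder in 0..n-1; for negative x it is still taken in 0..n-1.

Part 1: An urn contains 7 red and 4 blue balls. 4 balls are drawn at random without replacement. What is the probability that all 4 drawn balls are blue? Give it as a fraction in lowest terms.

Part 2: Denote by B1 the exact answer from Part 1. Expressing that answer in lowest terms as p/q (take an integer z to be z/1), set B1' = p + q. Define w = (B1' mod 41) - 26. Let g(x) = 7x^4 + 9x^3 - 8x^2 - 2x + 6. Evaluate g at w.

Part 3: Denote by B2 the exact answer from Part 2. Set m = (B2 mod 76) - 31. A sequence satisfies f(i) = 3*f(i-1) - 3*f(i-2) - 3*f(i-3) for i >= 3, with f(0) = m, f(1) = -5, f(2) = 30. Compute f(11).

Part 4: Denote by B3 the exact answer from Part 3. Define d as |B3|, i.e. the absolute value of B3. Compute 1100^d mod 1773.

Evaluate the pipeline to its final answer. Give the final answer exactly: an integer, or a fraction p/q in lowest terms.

595

Part 1: total draws C(11,4) = 330; favorable C(4,4) = 1; P = 1/330; answer 1/330
Part 2: B1 = 1/330; threaded value p + q = 331; w = -23; 7*(-23)^4 + 9*(-23)^3 - 8*(-23)^2 - 2*(-23)^1 + 6 = (1958887) + (-109503) + (-4232) + (46) + (6) = 1845204; answer 1845204
Part 3: B2 = 1845204; m = -31; f(3) = 3*(30) - 3*(-5) - 3*(-31) = 198; iterating: f(3)=198, f(4)=519, f(5)=873, f(6)=468, f(7)=-2772, f(8)=-12339, f(9)=-30105, f(10)=-44982, f(11)=-7614; answer -7614
Part 4: B3 = -7614; d = 7614; squarings mod 1773: 1100^1=1100, 1100^2=814, 1100^4=1267, 1100^8=724, 1100^16=1141, 1100^32=499, 1100^64=781, 1100^128=49, 1100^256=628, 1100^512=778, 1100^1024=691, 1100^2048=544, 1100^4096=1618; 1100^7614 = 1100^2 * 1100^4 * 1100^8 * 1100^16 * 1100^32 * 1100^128 * 1100^256 * 1100^1024 * 1100^2048 * 1100^4096 = 595 (mod 1773); answer 595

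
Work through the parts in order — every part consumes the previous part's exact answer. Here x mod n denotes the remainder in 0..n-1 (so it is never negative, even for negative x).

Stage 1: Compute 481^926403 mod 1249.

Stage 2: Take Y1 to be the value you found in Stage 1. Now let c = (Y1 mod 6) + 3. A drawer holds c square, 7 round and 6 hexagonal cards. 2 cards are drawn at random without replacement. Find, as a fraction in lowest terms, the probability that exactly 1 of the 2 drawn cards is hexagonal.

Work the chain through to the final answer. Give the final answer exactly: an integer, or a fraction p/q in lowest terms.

Stage 1: squarings mod 1249: 481^1=481, 481^2=296, 481^4=186, 481^8=873, 481^16=239, 481^32=916, 481^64=977, 481^128=293, 481^256=917, 481^512=312, 481^1024=1171, 481^2048=1088, 481^4096=941, 481^8192=1189, 481^16384=1102, 481^32768=376, 481^65536=239, 481^131072=916, 481^262144=977, 481^524288=293; 481^926403 = 481^1 * 481^2 * 481^64 * 481^128 * 481^512 * 481^8192 * 481^131072 * 481^262144 * 481^524288 = 1038 (mod 1249); answer 1038
Stage 2: Y1 = 1038; c = 3; total draws C(16,2) = 120; favorable C(6,1)*C(10,1) = 60; P = 1/2; answer 1/2

1/2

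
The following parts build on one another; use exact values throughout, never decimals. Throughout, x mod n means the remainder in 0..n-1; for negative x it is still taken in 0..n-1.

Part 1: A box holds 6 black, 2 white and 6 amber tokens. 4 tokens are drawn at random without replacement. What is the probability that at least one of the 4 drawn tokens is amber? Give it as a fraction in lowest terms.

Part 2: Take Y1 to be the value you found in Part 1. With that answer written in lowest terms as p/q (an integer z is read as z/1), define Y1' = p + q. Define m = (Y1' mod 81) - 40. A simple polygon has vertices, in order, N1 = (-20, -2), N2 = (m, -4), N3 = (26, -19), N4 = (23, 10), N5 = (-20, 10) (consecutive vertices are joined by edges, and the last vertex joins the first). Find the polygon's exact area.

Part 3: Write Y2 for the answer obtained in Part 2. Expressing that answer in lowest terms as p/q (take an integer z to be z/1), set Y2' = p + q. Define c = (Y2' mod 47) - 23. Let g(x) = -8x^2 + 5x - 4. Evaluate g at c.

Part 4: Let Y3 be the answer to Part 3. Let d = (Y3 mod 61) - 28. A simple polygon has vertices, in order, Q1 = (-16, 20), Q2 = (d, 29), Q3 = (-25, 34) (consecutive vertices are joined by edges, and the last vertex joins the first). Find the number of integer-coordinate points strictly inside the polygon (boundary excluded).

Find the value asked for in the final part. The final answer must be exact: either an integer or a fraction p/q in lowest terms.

Part 1: total draws C(14,4) = 1001; complement C(8,4) = 70; favorable 1001 - 70 = 931; P = 133/143; answer 133/143
Part 2: Y1 = 133/143; threaded value p + q = 276; m = -7; cross terms: (-20*-4 - -7*-2)=66, (-7*-19 - 26*-4)=237, (26*10 - 23*-19)=697, (23*10 - -20*10)=430, (-20*-2 - -20*10)=240; twice the area = |1670| = 1670; area = 835; answer 835
Part 3: Y2 = 835; threaded value p + q = 836; c = 14; -8*(14)^2 + 5*(14)^1 - 4 = (-1568) + (70) + (-4) = -1502; answer -1502
Part 4: Y3 = -1502; d = -5; cross terms: (-16*29 - -5*20)=-364, (-5*34 - -25*29)=555, (-25*20 - -16*34)=44; twice the area = |235| = 235; area = 235/2; boundary points = 1 + 5 + 1 = 7; strictly interior points = area - boundary/2 + 1 = 115; answer 115

115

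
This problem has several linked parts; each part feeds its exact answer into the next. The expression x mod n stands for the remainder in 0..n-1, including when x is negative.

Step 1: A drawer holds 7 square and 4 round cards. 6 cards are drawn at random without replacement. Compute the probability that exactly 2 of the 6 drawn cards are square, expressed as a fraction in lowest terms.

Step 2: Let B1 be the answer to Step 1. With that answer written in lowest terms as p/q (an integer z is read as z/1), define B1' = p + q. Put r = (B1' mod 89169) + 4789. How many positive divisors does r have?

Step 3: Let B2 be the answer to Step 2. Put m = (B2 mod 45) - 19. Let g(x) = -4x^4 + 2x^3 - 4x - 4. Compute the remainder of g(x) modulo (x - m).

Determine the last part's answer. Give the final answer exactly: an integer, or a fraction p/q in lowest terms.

Step 1: total draws C(11,6) = 462; favorable C(7,2)*C(4,4) = 21; P = 1/22; answer 1/22
Step 2: B1 = 1/22; threaded value p + q = 23; r = 4812; 4812 = 2^2 * 3 * 401; number of divisors = (2+1) * (1+1) * (1+1) = 12; answer 12
Step 3: B2 = 12; m = -7; remainder = value at the root: -4*(-7)^4 + 2*(-7)^3 - 4*(-7)^1 - 4 = (-9604) + (-686) + (28) + (-4) = -10266; answer -10266

-10266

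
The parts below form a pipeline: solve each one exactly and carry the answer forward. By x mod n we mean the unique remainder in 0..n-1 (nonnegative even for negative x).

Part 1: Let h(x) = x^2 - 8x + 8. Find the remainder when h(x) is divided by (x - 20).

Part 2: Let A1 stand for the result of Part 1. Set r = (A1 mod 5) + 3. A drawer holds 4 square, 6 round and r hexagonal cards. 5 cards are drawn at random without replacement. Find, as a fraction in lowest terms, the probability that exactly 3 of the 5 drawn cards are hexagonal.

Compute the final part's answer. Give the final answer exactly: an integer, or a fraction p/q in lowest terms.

Part 1: remainder = value at the root: 1*(20)^2 - 8*(20)^1 + 8 = (400) + (-160) + (8) = 248; answer 248
Part 2: A1 = 248; r = 6; total draws C(16,5) = 4368; favorable C(6,3)*C(10,2) = 900; P = 75/364; answer 75/364

75/364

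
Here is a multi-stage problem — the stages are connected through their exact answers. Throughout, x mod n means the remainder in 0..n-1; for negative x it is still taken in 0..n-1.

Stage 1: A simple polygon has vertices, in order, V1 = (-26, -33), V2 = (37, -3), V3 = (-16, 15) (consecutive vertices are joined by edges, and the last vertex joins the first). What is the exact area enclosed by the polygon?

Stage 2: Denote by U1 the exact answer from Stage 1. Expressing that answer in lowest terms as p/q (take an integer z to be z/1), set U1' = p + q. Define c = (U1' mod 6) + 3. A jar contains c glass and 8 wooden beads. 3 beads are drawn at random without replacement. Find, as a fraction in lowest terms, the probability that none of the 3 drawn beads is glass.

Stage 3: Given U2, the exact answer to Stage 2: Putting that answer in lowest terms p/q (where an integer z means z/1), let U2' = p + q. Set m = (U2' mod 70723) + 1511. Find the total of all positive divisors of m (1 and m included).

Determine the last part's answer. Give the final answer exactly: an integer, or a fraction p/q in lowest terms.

Stage 1: cross terms: (-26*-3 - 37*-33)=1299, (37*15 - -16*-3)=507, (-16*-33 - -26*15)=918; twice the area = |2724| = 2724; area = 1362; answer 1362
Stage 2: U1 = 1362; threaded value p + q = 1363; c = 4; total draws C(12,3) = 220; favorable C(8,3) = 56; P = 14/55; answer 14/55
Stage 3: U2 = 14/55; threaded value p + q = 69; m = 1580; 1580 = 2^2 * 5 * 79; sigma = (1 + 2 + 4) * (1 + 5) * (1 + 79) = 7 * 6 * 80 = 3360; answer 3360

3360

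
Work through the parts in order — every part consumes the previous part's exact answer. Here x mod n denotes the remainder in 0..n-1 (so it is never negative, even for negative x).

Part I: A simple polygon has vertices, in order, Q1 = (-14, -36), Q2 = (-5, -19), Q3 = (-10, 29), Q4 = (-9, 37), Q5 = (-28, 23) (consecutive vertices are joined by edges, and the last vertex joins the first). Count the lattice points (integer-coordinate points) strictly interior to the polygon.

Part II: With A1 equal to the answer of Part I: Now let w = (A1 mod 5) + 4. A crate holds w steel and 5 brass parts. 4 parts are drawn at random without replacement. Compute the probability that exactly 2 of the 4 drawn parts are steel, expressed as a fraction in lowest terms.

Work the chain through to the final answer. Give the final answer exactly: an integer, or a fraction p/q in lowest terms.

56/143

Part I: cross terms: (-14*-19 - -5*-36)=86, (-5*29 - -10*-19)=-335, (-10*37 - -9*29)=-109, (-9*23 - -28*37)=829, (-28*-36 - -14*23)=1330; twice the area = |1801| = 1801; area = 1801/2; boundary points = 1 + 1 + 1 + 1 + 1 = 5; strictly interior points = area - boundary/2 + 1 = 899; answer 899
Part II: A1 = 899; w = 8; total draws C(13,4) = 715; favorable C(8,2)*C(5,2) = 280; P = 56/143; answer 56/143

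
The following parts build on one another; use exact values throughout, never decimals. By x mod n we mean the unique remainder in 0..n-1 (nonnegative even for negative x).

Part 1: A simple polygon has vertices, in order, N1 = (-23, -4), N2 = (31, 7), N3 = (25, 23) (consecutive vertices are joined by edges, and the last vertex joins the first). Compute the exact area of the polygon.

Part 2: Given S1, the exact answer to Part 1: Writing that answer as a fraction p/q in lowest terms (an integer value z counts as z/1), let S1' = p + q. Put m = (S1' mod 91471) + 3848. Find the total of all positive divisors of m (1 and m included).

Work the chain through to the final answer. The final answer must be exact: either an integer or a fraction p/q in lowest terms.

8640

Part 1: cross terms: (-23*7 - 31*-4)=-37, (31*23 - 25*7)=538, (25*-4 - -23*23)=429; twice the area = |930| = 930; area = 465; answer 465
Part 2: S1 = 465; threaded value p + q = 466; m = 4314; 4314 = 2 * 3 * 719; sigma = (1 + 2) * (1 + 3) * (1 + 719) = 3 * 4 * 720 = 8640; answer 8640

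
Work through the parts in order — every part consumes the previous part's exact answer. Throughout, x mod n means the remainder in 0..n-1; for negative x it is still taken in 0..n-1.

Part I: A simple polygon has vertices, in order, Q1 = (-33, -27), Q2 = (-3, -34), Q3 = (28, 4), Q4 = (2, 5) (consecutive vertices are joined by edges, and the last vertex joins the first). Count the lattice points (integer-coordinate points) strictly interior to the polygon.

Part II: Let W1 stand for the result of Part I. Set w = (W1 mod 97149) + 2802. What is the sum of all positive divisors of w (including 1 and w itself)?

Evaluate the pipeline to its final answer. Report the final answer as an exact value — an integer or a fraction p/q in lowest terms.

Part I: cross terms: (-33*-34 - -3*-27)=1041, (-3*4 - 28*-34)=940, (28*5 - 2*4)=132, (2*-27 - -33*5)=111; twice the area = |2224| = 2224; area = 1112; boundary points = 1 + 1 + 1 + 1 = 4; strictly interior points = area - boundary/2 + 1 = 1111; answer 1111
Part II: W1 = 1111; w = 3913; 3913 = 7 * 13 * 43; sigma = (1 + 7) * (1 + 13) * (1 + 43) = 8 * 14 * 44 = 4928; answer 4928

4928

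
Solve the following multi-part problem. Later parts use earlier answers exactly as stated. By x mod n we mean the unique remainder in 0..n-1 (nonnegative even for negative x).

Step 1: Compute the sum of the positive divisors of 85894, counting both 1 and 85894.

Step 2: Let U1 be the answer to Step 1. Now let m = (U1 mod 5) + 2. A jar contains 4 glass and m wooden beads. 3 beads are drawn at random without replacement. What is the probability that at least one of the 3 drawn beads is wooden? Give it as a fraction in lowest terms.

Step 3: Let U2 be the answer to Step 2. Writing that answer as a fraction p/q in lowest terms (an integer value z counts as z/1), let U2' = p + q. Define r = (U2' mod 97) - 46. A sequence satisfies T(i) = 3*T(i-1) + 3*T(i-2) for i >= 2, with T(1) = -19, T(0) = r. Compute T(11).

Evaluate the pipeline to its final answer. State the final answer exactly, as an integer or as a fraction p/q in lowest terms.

Step 1: 85894 = 2 * 67 * 641; sigma = (1 + 2) * (1 + 67) * (1 + 641) = 3 * 68 * 642 = 130968; answer 130968
Step 2: U1 = 130968; m = 5; total draws C(9,3) = 84; complement C(4,3) = 4; favorable 84 - 4 = 80; P = 20/21; answer 20/21
Step 3: U2 = 20/21; threaded value p + q = 41; r = -5; T(2) = 3*(-19) + 3*(-5) = -72; iterating: T(2)=-72, T(3)=-273, T(4)=-1035, T(5)=-3924, T(6)=-14877, T(7)=-56403, T(8)=-213840, T(9)=-810729, T(10)=-3073707, T(11)=-11653308; answer -11653308

-11653308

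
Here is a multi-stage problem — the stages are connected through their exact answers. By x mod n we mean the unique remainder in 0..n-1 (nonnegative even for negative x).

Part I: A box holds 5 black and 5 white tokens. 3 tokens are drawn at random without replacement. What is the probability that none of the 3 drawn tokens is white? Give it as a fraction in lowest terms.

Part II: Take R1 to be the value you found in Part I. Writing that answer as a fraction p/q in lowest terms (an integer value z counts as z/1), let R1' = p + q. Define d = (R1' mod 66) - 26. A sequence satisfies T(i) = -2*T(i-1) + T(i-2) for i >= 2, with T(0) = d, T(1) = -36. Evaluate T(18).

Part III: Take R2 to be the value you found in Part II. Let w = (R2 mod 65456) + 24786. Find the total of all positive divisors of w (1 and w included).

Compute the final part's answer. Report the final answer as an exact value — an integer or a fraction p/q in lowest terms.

Part I: total draws C(10,3) = 120; favorable C(5,3) = 10; P = 1/12; answer 1/12
Part II: R1 = 1/12; threaded value p + q = 13; d = -13; T(2) = -2*(-36) + 1*(-13) = 59; iterating: T(2)=59, T(3)=-154, T(4)=367, T(5)=-888, T(6)=2143, T(7)=-5174, T(8)=12491, T(9)=-30156, T(10)=72803, T(11)=-175762, T(12)=424327, T(13)=-1024416, T(14)=2473159, T(15)=-5970734, T(16)=14414627, T(17)=-34799988, T(18)=84014603; answer 84014603
Part III: R2 = 84014603; w = 59341; 59341 is prime, so its only divisors are 1 and 59341; sigma = 1 + 59341 = 59342; answer 59342

59342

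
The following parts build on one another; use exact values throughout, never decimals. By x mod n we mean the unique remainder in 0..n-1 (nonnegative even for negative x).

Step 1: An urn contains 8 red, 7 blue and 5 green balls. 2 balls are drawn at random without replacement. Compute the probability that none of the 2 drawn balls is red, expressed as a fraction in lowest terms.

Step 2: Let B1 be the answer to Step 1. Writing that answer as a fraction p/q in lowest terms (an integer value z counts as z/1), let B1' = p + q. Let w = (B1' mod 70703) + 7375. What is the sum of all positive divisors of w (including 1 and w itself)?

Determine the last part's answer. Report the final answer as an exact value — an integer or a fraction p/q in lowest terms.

Step 1: total draws C(20,2) = 190; favorable C(12,2) = 66; P = 33/95; answer 33/95
Step 2: B1 = 33/95; threaded value p + q = 128; w = 7503; 7503 = 3 * 41 * 61; sigma = (1 + 3) * (1 + 41) * (1 + 61) = 4 * 42 * 62 = 10416; answer 10416

10416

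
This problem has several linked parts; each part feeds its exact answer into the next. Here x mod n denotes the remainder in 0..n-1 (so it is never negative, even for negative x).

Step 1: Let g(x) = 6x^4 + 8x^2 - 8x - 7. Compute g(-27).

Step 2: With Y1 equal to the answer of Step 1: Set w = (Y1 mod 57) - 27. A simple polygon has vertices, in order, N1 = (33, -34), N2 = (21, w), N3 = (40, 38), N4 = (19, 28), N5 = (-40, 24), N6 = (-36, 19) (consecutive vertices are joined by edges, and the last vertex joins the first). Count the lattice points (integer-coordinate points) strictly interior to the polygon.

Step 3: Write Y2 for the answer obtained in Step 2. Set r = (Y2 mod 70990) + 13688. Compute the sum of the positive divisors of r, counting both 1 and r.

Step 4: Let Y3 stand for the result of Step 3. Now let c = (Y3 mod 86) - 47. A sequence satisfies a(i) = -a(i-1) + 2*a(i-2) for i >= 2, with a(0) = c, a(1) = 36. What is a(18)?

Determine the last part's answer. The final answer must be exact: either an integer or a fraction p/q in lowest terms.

Step 1: 6*(-27)^4 + 8*(-27)^2 - 8*(-27)^1 - 7 = (3188646) + (5832) + (216) + (-7) = 3194687; answer 3194687
Step 2: Y1 = 3194687; w = -19; cross terms: (33*-19 - 21*-34)=87, (21*38 - 40*-19)=1558, (40*28 - 19*38)=398, (19*24 - -40*28)=1576, (-40*19 - -36*24)=104, (-36*-34 - 33*19)=597; twice the area = |4320| = 4320; area = 2160; boundary points = 3 + 19 + 1 + 1 + 1 + 1 = 26; strictly interior points = area - boundary/2 + 1 = 2148; answer 2148
Step 3: Y2 = 2148; r = 15836; 15836 = 2^2 * 37 * 107; sigma = (1 + 2 + 4) * (1 + 37) * (1 + 107) = 7 * 38 * 108 = 28728; answer 28728
Step 4: Y3 = 28728; c = -43; a(2) = -1*(36) + 2*(-43) = -122; iterating: a(2)=-122, a(3)=194, a(4)=-438, a(5)=826, a(6)=-1702, a(7)=3354, a(8)=-6758, a(9)=13466, a(10)=-26982, a(11)=53914, a(12)=-107878, a(13)=215706, a(14)=-431462, a(15)=862874, a(16)=-1725798, a(17)=3451546, a(18)=-6903142; answer -6903142

-6903142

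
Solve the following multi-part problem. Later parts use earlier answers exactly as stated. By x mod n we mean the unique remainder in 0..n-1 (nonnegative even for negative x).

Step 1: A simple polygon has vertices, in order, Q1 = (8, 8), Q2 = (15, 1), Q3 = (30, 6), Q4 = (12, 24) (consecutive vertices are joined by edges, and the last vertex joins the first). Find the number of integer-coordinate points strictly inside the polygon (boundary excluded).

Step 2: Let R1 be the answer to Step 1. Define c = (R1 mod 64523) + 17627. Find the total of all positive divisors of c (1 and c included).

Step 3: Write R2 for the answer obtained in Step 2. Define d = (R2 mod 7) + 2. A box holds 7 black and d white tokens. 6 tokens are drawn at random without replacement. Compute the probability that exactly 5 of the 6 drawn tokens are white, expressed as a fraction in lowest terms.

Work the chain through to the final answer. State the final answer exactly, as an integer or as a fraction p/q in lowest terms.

Step 1: cross terms: (8*1 - 15*8)=-112, (15*6 - 30*1)=60, (30*24 - 12*6)=648, (12*8 - 8*24)=-96; twice the area = |500| = 500; area = 250; boundary points = 7 + 5 + 18 + 4 = 34; strictly interior points = area - boundary/2 + 1 = 234; answer 234
Step 2: R1 = 234; c = 17861; 17861 = 53 * 337; sigma = (1 + 53) * (1 + 337) = 54 * 338 = 18252; answer 18252
Step 3: R2 = 18252; d = 5; total draws C(12,6) = 924; favorable C(5,5)*C(7,1) = 7; P = 1/132; answer 1/132

1/132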